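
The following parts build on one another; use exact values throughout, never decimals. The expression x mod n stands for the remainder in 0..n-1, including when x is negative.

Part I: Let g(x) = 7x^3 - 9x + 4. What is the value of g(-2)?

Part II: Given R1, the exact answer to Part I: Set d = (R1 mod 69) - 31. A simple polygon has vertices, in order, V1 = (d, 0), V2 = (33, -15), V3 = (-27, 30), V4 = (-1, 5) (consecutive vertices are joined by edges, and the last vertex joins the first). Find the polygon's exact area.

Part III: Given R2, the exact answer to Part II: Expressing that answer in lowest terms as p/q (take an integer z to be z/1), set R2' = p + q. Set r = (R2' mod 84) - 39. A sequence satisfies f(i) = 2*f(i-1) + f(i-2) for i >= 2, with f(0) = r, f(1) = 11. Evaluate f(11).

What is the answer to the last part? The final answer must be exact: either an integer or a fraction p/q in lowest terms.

Part I: 7*(-2)^3 - 9*(-2)^1 + 4 = (-56) + (18) + (4) = -34; answer -34
Part II: R1 = -34; d = 4; cross terms: (4*-15 - 33*0)=-60, (33*30 - -27*-15)=585, (-27*5 - -1*30)=-105, (-1*0 - 4*5)=-20; twice the area = |400| = 400; area = 200; answer 200
Part III: R2 = 200; threaded value p + q = 201; r = -6; f(2) = 2*(11) + 1*(-6) = 16; iterating: f(2)=16, f(3)=43, f(4)=102, f(5)=247, f(6)=596, f(7)=1439, f(8)=3474, f(9)=8387, f(10)=20248, f(11)=48883; answer 48883

48883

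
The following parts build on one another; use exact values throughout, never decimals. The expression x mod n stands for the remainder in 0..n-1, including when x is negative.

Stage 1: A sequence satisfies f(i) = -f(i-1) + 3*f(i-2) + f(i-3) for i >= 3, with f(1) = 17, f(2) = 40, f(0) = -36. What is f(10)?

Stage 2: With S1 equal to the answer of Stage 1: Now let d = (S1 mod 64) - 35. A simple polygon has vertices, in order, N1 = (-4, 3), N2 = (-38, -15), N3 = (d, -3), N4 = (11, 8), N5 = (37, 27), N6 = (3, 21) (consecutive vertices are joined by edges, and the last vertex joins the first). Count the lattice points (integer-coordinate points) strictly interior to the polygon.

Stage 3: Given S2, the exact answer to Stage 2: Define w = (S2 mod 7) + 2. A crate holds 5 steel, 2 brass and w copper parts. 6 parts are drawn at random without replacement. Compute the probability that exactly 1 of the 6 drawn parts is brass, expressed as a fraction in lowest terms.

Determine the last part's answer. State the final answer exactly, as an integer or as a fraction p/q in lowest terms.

Stage 1: f(3) = -1*(40) + 3*(17) + 1*(-36) = -25; iterating: f(3)=-25, f(4)=162, f(5)=-197, f(6)=658, f(7)=-1087, f(8)=2864, f(9)=-5467, f(10)=12972; answer 12972
Stage 2: S1 = 12972; d = 9; cross terms: (-4*-15 - -38*3)=174, (-38*-3 - 9*-15)=249, (9*8 - 11*-3)=105, (11*27 - 37*8)=1, (37*21 - 3*27)=696, (3*3 - -4*21)=93; twice the area = |1318| = 1318; area = 659; boundary points = 2 + 1 + 1 + 1 + 2 + 1 = 8; strictly interior points = area - boundary/2 + 1 = 656; answer 656
Stage 3: S2 = 656; w = 7; total draws C(14,6) = 3003; favorable C(2,1)*C(12,5) = 1584; P = 48/91; answer 48/91

48/91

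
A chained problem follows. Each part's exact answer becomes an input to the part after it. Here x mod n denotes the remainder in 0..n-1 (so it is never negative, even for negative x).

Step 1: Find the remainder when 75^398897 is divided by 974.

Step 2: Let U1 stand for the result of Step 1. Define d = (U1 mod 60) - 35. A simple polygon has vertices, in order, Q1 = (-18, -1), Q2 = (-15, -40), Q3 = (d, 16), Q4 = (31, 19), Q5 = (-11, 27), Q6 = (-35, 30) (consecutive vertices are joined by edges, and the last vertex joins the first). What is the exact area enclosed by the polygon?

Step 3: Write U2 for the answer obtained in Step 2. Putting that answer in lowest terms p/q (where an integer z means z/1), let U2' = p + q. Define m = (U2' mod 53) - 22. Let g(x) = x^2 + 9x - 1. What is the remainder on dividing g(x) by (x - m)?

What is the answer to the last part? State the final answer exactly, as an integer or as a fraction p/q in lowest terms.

Step 1: squarings mod 974: 75^1=75, 75^2=755, 75^4=235, 75^8=681, 75^16=137, 75^32=263, 75^64=15, 75^128=225, 75^256=951, 75^512=529, 75^1024=303, 75^2048=253, 75^4096=699, 75^8192=627, 75^16384=607, 75^32768=277, 75^65536=757, 75^131072=337, 75^262144=585; 75^398897 = 75^1 * 75^16 * 75^32 * 75^512 * 75^1024 * 75^4096 * 75^131072 * 75^262144 = 713 (mod 974); answer 713
Step 2: U1 = 713; d = 18; cross terms: (-18*-40 - -15*-1)=705, (-15*16 - 18*-40)=480, (18*19 - 31*16)=-154, (31*27 - -11*19)=1046, (-11*30 - -35*27)=615, (-35*-1 - -18*30)=575; twice the area = |3267| = 3267; area = 3267/2; answer 3267/2
Step 3: U2 = 3267/2; threaded value p + q = 3269; m = 14; remainder = value at the root: 1*(14)^2 + 9*(14)^1 - 1 = (196) + (126) + (-1) = 321; answer 321

321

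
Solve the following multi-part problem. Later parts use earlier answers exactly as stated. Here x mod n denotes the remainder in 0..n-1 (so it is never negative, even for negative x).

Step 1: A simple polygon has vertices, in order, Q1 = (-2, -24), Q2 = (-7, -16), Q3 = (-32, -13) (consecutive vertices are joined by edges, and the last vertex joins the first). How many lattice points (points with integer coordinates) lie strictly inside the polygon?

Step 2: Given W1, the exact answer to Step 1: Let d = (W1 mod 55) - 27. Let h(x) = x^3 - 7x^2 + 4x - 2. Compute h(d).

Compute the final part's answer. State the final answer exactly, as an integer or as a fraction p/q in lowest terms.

Step 1: cross terms: (-2*-16 - -7*-24)=-136, (-7*-13 - -32*-16)=-421, (-32*-24 - -2*-13)=742; twice the area = |185| = 185; area = 185/2; boundary points = 1 + 1 + 1 = 3; strictly interior points = area - boundary/2 + 1 = 92; answer 92
Step 2: W1 = 92; d = 10; 1*(10)^3 - 7*(10)^2 + 4*(10)^1 - 2 = (1000) + (-700) + (40) + (-2) = 338; answer 338

338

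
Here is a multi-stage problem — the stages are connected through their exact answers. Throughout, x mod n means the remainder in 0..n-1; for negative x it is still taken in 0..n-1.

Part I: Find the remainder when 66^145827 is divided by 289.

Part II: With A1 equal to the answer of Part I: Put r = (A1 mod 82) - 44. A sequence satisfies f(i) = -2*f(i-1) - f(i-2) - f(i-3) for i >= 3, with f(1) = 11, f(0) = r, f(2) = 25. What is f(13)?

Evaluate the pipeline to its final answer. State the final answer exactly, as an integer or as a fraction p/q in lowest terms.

-9699

Part I: squarings mod 289: 66^1=66, 66^2=21, 66^4=152, 66^8=273, 66^16=256, 66^32=222, 66^64=154, 66^128=18, 66^256=35, 66^512=69, 66^1024=137, 66^2048=273, 66^4096=256, 66^8192=222, 66^16384=154, 66^32768=18, 66^65536=35, 66^131072=69; 66^145827 = 66^1 * 66^2 * 66^32 * 66^128 * 66^256 * 66^2048 * 66^4096 * 66^8192 * 66^131072 = 196 (mod 289); answer 196
Part II: A1 = 196; r = -12; f(3) = -2*(25) - 1*(11) - 1*(-12) = -49; iterating: f(3)=-49, f(4)=62, f(5)=-100, f(6)=187, f(7)=-336, f(8)=585, f(9)=-1021, f(10)=1793, f(11)=-3150, f(12)=5528, f(13)=-9699; answer -9699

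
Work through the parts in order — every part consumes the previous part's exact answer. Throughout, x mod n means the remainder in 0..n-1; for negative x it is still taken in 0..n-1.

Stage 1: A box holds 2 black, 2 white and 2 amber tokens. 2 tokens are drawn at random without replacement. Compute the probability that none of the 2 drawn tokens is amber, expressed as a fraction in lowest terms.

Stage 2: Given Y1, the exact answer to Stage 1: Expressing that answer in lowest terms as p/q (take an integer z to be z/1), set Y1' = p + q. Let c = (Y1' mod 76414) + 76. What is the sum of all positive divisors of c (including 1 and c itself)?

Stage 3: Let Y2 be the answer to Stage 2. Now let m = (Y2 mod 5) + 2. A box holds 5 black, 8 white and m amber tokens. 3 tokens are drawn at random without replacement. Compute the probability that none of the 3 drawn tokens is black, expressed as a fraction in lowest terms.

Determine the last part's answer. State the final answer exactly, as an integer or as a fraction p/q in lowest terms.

Stage 1: total draws C(6,2) = 15; favorable C(4,2) = 6; P = 2/5; answer 2/5
Stage 2: Y1 = 2/5; threaded value p + q = 7; c = 83; 83 is prime, so its only divisors are 1 and 83; sigma = 1 + 83 = 84; answer 84
Stage 3: Y2 = 84; m = 6; total draws C(19,3) = 969; favorable C(14,3) = 364; P = 364/969; answer 364/969

364/969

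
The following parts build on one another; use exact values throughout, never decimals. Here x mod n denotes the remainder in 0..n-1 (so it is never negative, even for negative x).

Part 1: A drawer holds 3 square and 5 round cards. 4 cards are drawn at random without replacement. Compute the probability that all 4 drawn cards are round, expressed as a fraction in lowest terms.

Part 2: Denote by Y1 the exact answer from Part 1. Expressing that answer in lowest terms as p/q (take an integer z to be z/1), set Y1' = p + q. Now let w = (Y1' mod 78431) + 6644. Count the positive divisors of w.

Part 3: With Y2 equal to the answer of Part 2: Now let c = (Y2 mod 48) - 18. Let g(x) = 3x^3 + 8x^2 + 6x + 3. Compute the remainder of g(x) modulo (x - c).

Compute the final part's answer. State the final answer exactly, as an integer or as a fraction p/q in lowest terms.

-10333

Part 1: total draws C(8,4) = 70; favorable C(5,4) = 5; P = 1/14; answer 1/14
Part 2: Y1 = 1/14; threaded value p + q = 15; w = 6659; 6659 is prime, so its only divisors are 1 and 6659; count = 2; answer 2
Part 3: Y2 = 2; c = -16; remainder = value at the root: 3*(-16)^3 + 8*(-16)^2 + 6*(-16)^1 + 3 = (-12288) + (2048) + (-96) + (3) = -10333; answer -10333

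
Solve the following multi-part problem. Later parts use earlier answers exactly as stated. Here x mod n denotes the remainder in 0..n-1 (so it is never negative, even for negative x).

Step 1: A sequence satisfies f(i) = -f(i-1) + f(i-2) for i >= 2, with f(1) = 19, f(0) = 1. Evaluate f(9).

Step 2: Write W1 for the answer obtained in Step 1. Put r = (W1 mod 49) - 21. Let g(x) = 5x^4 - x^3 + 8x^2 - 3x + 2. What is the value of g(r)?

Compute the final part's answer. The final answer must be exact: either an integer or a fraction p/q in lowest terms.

Step 1: f(2) = -1*(19) + 1*(1) = -18; iterating: f(2)=-18, f(3)=37, f(4)=-55, f(5)=92, f(6)=-147, f(7)=239, f(8)=-386, f(9)=625; answer 625
Step 2: W1 = 625; r = 16; 5*(16)^4 - 1*(16)^3 + 8*(16)^2 - 3*(16)^1 + 2 = (327680) + (-4096) + (2048) + (-48) + (2) = 325586; answer 325586

325586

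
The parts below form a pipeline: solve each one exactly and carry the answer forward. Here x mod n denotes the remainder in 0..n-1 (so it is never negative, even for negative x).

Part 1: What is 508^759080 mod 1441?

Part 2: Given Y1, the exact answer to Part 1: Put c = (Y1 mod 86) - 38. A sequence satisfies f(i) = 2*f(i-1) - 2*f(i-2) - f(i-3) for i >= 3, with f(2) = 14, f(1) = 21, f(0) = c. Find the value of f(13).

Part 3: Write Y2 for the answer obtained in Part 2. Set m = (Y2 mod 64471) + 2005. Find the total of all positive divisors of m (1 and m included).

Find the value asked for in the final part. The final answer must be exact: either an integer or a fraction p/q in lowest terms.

82944

Part 1: squarings mod 1441: 508^1=508, 508^2=125, 508^4=1215, 508^8=641, 508^16=196, 508^32=950, 508^64=434, 508^128=1026, 508^256=746, 508^512=290, 508^1024=522, 508^2048=135, 508^4096=933, 508^8192=125, 508^16384=1215, 508^32768=641, 508^65536=196, 508^131072=950, 508^262144=434, 508^524288=1026; 508^759080 = 508^8 * 508^32 * 508^256 * 508^1024 * 508^4096 * 508^32768 * 508^65536 * 508^131072 * 508^524288 = 870 (mod 1441); answer 870
Part 2: Y1 = 870; c = -28; f(3) = 2*(14) - 2*(21) - 1*(-28) = 14; iterating: f(3)=14, f(4)=-21, f(5)=-84, f(6)=-140, f(7)=-91, f(8)=182, f(9)=686, f(10)=1099, f(11)=644, f(12)=-1596, f(13)=-5579; answer -5579
Part 3: Y2 = -5579; m = 60897; 60897 = 3 * 53 * 383; sigma = (1 + 3) * (1 + 53) * (1 + 383) = 4 * 54 * 384 = 82944; answer 82944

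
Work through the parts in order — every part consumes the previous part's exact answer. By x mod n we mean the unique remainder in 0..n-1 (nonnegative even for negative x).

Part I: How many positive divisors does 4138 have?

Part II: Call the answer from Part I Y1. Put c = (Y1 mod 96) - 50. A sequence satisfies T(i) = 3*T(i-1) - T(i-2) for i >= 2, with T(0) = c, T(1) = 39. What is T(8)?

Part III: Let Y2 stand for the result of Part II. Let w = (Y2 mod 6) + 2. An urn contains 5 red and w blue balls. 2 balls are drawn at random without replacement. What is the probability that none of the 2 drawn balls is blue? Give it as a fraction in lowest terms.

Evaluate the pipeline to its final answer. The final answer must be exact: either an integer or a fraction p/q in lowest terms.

5/33

Part I: 4138 = 2 * 2069; number of divisors = (1+1) * (1+1) = 4; answer 4
Part II: Y1 = 4; c = -46; T(2) = 3*(39) - 1*(-46) = 163; iterating: T(2)=163, T(3)=450, T(4)=1187, T(5)=3111, T(6)=8146, T(7)=21327, T(8)=55835; answer 55835
Part III: Y2 = 55835; w = 7; total draws C(12,2) = 66; favorable C(5,2) = 10; P = 5/33; answer 5/33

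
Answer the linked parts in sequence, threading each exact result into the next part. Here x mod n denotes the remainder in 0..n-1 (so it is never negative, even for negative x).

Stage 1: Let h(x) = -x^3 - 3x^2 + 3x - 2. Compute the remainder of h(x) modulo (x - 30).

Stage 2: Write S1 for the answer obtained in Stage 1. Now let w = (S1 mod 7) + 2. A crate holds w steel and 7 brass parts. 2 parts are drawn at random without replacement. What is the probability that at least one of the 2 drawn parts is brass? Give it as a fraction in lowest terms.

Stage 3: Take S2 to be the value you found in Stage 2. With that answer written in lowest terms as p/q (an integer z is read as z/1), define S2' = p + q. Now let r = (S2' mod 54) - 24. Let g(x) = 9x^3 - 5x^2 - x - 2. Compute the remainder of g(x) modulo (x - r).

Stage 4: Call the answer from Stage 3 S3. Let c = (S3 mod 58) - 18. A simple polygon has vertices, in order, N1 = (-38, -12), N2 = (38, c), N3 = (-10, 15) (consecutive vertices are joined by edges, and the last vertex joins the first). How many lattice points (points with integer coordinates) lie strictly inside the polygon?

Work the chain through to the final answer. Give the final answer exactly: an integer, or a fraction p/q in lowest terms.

507

Stage 1: remainder = value at the root: -1*(30)^3 - 3*(30)^2 + 3*(30)^1 - 2 = (-27000) + (-2700) + (90) + (-2) = -29612; answer -29612
Stage 2: S1 = -29612; w = 7; total draws C(14,2) = 91; complement C(7,2) = 21; favorable 91 - 21 = 70; P = 10/13; answer 10/13
Stage 3: S2 = 10/13; threaded value p + q = 23; r = -1; remainder = value at the root: 9*(-1)^3 - 5*(-1)^2 - 1*(-1)^1 - 2 = (-9) + (-5) + (1) + (-2) = -15; answer -15
Stage 4: S3 = -15; c = 25; cross terms: (-38*25 - 38*-12)=-494, (38*15 - -10*25)=820, (-10*-12 - -38*15)=690; twice the area = |1016| = 1016; area = 508; boundary points = 1 + 2 + 1 = 4; strictly interior points = area - boundary/2 + 1 = 507; answer 507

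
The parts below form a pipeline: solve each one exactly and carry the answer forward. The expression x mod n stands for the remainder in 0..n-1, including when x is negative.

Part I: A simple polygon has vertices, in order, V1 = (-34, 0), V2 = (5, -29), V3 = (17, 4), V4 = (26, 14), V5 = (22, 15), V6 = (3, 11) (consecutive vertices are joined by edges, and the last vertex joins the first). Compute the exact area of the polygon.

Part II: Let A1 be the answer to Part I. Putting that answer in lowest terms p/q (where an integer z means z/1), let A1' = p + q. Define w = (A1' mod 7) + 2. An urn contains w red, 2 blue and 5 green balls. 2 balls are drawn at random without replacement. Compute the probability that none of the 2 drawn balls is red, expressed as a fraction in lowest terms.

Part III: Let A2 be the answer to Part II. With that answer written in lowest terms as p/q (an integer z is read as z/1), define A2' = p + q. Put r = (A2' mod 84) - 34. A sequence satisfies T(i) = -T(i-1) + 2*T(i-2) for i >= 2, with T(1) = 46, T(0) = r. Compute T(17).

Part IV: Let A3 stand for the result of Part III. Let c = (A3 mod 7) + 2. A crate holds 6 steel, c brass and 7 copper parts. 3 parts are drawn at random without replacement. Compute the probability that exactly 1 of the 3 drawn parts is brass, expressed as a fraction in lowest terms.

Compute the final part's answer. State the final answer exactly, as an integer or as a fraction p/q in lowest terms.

Part I: cross terms: (-34*-29 - 5*0)=986, (5*4 - 17*-29)=513, (17*14 - 26*4)=134, (26*15 - 22*14)=82, (22*11 - 3*15)=197, (3*0 - -34*11)=374; twice the area = |2286| = 2286; area = 1143; answer 1143
Part II: A1 = 1143; threaded value p + q = 1144; w = 5; total draws C(12,2) = 66; favorable C(7,2) = 21; P = 7/22; answer 7/22
Part III: A2 = 7/22; threaded value p + q = 29; r = -5; T(2) = -1*(46) + 2*(-5) = -56; iterating: T(2)=-56, T(3)=148, T(4)=-260, T(5)=556, T(6)=-1076, T(7)=2188, T(8)=-4340, T(9)=8716, T(10)=-17396, T(11)=34828, T(12)=-69620, T(13)=139276, T(14)=-278516, T(15)=557068, T(16)=-1114100, T(17)=2228236; answer 2228236
Part IV: A3 = 2228236; c = 5; total draws C(18,3) = 816; favorable C(5,1)*C(13,2) = 390; P = 65/136; answer 65/136

65/136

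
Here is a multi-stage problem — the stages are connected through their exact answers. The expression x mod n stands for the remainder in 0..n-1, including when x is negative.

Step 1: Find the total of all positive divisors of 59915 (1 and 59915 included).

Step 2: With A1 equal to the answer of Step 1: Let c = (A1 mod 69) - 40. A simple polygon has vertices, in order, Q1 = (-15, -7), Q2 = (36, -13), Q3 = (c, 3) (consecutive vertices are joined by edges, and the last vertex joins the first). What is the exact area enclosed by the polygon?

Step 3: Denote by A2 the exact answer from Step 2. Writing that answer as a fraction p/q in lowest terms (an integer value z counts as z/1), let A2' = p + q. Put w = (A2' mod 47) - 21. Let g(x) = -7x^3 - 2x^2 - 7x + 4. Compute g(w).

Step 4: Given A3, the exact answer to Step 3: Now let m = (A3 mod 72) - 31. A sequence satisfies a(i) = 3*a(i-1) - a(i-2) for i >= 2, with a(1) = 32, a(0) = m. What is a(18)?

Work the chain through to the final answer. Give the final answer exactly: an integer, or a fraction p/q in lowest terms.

460662603

Step 1: 59915 = 5 * 23 * 521; sigma = (1 + 5) * (1 + 23) * (1 + 521) = 6 * 24 * 522 = 75168; answer 75168
Step 2: A1 = 75168; c = -13; cross terms: (-15*-13 - 36*-7)=447, (36*3 - -13*-13)=-61, (-13*-7 - -15*3)=136; twice the area = |522| = 522; area = 261; answer 261
Step 3: A2 = 261; threaded value p + q = 262; w = 6; -7*(6)^3 - 2*(6)^2 - 7*(6)^1 + 4 = (-1512) + (-72) + (-42) + (4) = -1622; answer -1622
Step 4: A3 = -1622; m = 3; a(2) = 3*(32) - 1*(3) = 93; iterating: a(2)=93, a(3)=247, a(4)=648, a(5)=1697, a(6)=4443, a(7)=11632, a(8)=30453, a(9)=79727, a(10)=208728, a(11)=546457, a(12)=1430643, a(13)=3745472, a(14)=9805773, a(15)=25671847, a(16)=67209768, a(17)=175957457, a(18)=460662603; answer 460662603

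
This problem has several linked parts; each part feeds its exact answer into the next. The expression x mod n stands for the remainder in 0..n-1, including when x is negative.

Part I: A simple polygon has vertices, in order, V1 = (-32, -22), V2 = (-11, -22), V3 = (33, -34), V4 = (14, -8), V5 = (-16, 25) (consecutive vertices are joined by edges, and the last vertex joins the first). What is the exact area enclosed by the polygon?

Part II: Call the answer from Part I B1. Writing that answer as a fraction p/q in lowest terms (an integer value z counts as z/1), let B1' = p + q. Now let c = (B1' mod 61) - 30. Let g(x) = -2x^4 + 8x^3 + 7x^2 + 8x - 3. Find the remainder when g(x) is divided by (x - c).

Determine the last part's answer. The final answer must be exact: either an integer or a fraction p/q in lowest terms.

Part I: cross terms: (-32*-22 - -11*-22)=462, (-11*-34 - 33*-22)=1100, (33*-8 - 14*-34)=212, (14*25 - -16*-8)=222, (-16*-22 - -32*25)=1152; twice the area = |3148| = 3148; area = 1574; answer 1574
Part II: B1 = 1574; threaded value p + q = 1575; c = 20; remainder = value at the root: -2*(20)^4 + 8*(20)^3 + 7*(20)^2 + 8*(20)^1 - 3 = (-320000) + (64000) + (2800) + (160) + (-3) = -253043; answer -253043

-253043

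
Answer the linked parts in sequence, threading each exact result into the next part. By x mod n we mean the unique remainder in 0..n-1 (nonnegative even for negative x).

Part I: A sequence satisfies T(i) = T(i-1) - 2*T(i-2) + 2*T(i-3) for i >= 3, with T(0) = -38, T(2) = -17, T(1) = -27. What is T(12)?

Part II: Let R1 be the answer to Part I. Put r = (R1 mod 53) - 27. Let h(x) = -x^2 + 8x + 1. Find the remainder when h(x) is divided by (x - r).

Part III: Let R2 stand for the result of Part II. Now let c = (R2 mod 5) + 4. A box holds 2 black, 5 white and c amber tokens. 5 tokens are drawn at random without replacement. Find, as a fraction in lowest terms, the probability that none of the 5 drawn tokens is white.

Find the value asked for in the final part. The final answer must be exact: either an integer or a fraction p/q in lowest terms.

Part I: T(3) = 1*(-17) - 2*(-27) + 2*(-38) = -39; iterating: T(3)=-39, T(4)=-59, T(5)=-15, T(6)=25, T(7)=-63, T(8)=-143, T(9)=33, T(10)=193, T(11)=-159, T(12)=-479; answer -479
Part II: R1 = -479; r = 24; remainder = value at the root: -1*(24)^2 + 8*(24)^1 + 1 = (-576) + (192) + (1) = -383; answer -383
Part III: R2 = -383; c = 6; total draws C(13,5) = 1287; favorable C(8,5) = 56; P = 56/1287; answer 56/1287

56/1287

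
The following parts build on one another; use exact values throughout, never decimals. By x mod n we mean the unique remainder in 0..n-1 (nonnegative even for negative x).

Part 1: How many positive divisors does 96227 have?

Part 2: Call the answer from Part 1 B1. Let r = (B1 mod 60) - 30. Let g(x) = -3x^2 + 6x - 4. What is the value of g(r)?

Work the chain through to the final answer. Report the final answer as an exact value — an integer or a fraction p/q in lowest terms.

-2188

Part 1: 96227 = 41 * 2347; number of divisors = (1+1) * (1+1) = 4; answer 4
Part 2: B1 = 4; r = -26; -3*(-26)^2 + 6*(-26)^1 - 4 = (-2028) + (-156) + (-4) = -2188; answer -2188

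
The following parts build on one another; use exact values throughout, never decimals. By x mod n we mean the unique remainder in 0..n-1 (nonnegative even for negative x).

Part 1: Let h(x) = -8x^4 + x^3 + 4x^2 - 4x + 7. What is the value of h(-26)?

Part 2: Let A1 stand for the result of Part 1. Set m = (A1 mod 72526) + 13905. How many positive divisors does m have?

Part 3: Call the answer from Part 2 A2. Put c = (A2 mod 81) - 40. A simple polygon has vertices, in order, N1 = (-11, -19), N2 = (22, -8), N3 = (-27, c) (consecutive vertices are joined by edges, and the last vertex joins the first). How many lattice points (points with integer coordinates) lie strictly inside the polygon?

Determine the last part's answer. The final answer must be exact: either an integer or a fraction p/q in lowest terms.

121

Part 1: -8*(-26)^4 + 1*(-26)^3 + 4*(-26)^2 - 4*(-26)^1 + 7 = (-3655808) + (-17576) + (2704) + (104) + (7) = -3670569; answer -3670569
Part 2: A1 = -3670569; m = 42162; 42162 = 2 * 3 * 7027; number of divisors = (1+1) * (1+1) * (1+1) = 8; answer 8
Part 3: A2 = 8; c = -32; cross terms: (-11*-8 - 22*-19)=506, (22*-32 - -27*-8)=-920, (-27*-19 - -11*-32)=161; twice the area = |-253| = 253; area = 253/2; boundary points = 11 + 1 + 1 = 13; strictly interior points = area - boundary/2 + 1 = 121; answer 121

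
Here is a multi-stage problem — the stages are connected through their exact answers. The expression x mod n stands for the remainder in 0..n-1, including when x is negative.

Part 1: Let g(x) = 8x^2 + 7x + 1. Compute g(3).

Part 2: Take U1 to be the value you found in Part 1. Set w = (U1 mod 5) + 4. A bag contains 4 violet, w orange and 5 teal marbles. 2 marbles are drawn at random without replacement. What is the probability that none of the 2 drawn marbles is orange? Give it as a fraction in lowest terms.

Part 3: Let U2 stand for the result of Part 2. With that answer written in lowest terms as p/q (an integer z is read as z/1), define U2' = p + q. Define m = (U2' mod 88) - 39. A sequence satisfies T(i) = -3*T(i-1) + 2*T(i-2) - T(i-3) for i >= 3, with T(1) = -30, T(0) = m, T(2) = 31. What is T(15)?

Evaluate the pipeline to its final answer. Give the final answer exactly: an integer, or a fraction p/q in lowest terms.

-802853594

Part 1: 8*(3)^2 + 7*(3)^1 + 1 = (72) + (21) + (1) = 94; answer 94
Part 2: U1 = 94; w = 8; total draws C(17,2) = 136; favorable C(9,2) = 36; P = 9/34; answer 9/34
Part 3: U2 = 9/34; threaded value p + q = 43; m = 4; T(3) = -3*(31) + 2*(-30) - 1*(4) = -157; iterating: T(3)=-157, T(4)=563, T(5)=-2034, T(6)=7385, T(7)=-26786, T(8)=97162, T(9)=-352443, T(10)=1278439, T(11)=-4637365, T(12)=16821416, T(13)=-61017417, T(14)=221332448, T(15)=-802853594; answer -802853594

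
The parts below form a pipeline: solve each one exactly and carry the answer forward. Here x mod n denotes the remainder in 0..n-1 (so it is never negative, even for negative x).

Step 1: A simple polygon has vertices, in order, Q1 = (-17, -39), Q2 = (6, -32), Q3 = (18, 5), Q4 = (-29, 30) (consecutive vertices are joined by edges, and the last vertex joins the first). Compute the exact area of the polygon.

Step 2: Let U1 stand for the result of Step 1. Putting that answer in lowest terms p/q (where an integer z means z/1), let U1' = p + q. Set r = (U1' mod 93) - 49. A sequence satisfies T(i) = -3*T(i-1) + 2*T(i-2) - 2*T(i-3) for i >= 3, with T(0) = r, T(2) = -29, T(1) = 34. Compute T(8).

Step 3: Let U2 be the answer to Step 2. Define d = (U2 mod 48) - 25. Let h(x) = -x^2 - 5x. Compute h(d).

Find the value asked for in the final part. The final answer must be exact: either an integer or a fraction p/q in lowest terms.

-204

Step 1: cross terms: (-17*-32 - 6*-39)=778, (6*5 - 18*-32)=606, (18*30 - -29*5)=685, (-29*-39 - -17*30)=1641; twice the area = |3710| = 3710; area = 1855; answer 1855
Step 2: U1 = 1855; threaded value p + q = 1856; r = 40; T(3) = -3*(-29) + 2*(34) - 2*(40) = 75; iterating: T(3)=75, T(4)=-351, T(5)=1261, T(6)=-4635, T(7)=17129, T(8)=-63179; answer -63179
Step 3: U2 = -63179; d = 12; -1*(12)^2 - 5*(12)^1 = (-144) + (-60) = -204; answer -204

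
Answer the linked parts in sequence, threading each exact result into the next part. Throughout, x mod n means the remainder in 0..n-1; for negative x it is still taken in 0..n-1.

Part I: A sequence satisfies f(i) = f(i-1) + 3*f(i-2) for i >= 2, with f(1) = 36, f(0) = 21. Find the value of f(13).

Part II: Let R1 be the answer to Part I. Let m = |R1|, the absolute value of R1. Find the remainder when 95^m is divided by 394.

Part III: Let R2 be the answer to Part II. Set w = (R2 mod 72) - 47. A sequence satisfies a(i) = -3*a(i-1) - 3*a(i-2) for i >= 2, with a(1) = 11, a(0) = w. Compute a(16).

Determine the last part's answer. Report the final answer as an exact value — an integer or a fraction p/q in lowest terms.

-150903

Part I: f(2) = 1*(36) + 3*(21) = 99; iterating: f(2)=99, f(3)=207, f(4)=504, f(5)=1125, f(6)=2637, f(7)=6012, f(8)=13923, f(9)=31959, f(10)=73728, f(11)=169605, f(12)=390789, f(13)=899604; answer 899604
Part II: R1 = 899604; m = 899604; squarings mod 394: 95^1=95, 95^2=357, 95^4=187, 95^8=297, 95^16=347, 95^32=239, 95^64=385, 95^128=81, 95^256=257, 95^512=251, 95^1024=355, 95^2048=339, 95^4096=267, 95^8192=369, 95^16384=231, 95^32768=171, 95^65536=85, 95^131072=133, 95^262144=353, 95^524288=105; 95^899604 = 95^4 * 95^16 * 95^512 * 95^2048 * 95^4096 * 95^8192 * 95^32768 * 95^65536 * 95^262144 * 95^524288 = 53 (mod 394); answer 53
Part III: R2 = 53; w = 6; a(2) = -3*(11) - 3*(6) = -51; iterating: a(2)=-51, a(3)=120, a(4)=-207, a(5)=261, a(6)=-162, a(7)=-297, a(8)=1377, a(9)=-3240, a(10)=5589, a(11)=-7047, a(12)=4374, a(13)=8019, a(14)=-37179, a(15)=87480, a(16)=-150903; answer -150903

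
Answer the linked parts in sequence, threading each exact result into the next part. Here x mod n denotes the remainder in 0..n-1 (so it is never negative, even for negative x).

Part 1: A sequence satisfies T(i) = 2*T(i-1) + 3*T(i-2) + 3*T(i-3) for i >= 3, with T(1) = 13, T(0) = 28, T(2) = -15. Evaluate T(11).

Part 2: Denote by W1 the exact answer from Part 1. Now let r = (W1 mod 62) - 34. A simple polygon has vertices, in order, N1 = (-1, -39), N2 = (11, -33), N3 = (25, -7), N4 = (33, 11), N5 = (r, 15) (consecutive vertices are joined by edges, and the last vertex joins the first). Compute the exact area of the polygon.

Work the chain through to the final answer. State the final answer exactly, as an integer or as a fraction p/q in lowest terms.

Part 1: T(3) = 2*(-15) + 3*(13) + 3*(28) = 93; iterating: T(3)=93, T(4)=180, T(5)=594, T(6)=2007, T(7)=6336, T(8)=20475, T(9)=65979, T(10)=212391, T(11)=684144; answer 684144
Part 2: W1 = 684144; r = 2; cross terms: (-1*-33 - 11*-39)=462, (11*-7 - 25*-33)=748, (25*11 - 33*-7)=506, (33*15 - 2*11)=473, (2*-39 - -1*15)=-63; twice the area = |2126| = 2126; area = 1063; answer 1063

1063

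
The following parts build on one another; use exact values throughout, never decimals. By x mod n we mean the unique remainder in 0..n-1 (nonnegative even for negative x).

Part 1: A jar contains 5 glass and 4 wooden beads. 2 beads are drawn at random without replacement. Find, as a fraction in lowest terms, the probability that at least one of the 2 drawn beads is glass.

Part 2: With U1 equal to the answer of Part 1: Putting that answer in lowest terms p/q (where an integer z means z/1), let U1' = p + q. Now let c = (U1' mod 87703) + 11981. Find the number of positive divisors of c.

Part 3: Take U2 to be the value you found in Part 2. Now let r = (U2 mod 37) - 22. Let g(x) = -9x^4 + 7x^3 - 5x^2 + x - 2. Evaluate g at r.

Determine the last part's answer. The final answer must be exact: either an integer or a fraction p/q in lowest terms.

-365948

Part 1: total draws C(9,2) = 36; complement C(4,2) = 6; favorable 36 - 6 = 30; P = 5/6; answer 5/6
Part 2: U1 = 5/6; threaded value p + q = 11; c = 11992; 11992 = 2^3 * 1499; number of divisors = (3+1) * (1+1) = 8; answer 8
Part 3: U2 = 8; r = -14; -9*(-14)^4 + 7*(-14)^3 - 5*(-14)^2 + 1*(-14)^1 - 2 = (-345744) + (-19208) + (-980) + (-14) + (-2) = -365948; answer -365948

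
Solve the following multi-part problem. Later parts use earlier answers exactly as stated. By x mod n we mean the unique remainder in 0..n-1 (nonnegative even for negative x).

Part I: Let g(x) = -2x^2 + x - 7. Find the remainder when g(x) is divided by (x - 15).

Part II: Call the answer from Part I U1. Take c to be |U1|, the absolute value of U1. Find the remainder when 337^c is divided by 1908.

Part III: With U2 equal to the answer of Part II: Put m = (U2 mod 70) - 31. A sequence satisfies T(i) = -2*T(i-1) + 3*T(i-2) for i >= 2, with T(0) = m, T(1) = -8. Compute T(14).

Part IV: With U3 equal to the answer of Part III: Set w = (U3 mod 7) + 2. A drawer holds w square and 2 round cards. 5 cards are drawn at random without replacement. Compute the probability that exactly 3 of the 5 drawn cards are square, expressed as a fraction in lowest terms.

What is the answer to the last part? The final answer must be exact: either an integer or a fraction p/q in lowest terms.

Part I: remainder = value at the root: -2*(15)^2 + 1*(15)^1 - 7 = (-450) + (15) + (-7) = -442; answer -442
Part II: U1 = -442; c = 442; squarings mod 1908: 337^1=337, 337^2=997, 337^4=1849, 337^8=1573, 337^16=1561, 337^32=205, 337^64=49, 337^128=493, 337^256=733; 337^442 = 337^2 * 337^8 * 337^16 * 337^32 * 337^128 * 337^256 = 1165 (mod 1908); answer 1165
Part III: U2 = 1165; m = 14; T(2) = -2*(-8) + 3*(14) = 58; iterating: T(2)=58, T(3)=-140, T(4)=454, T(5)=-1328, T(6)=4018, T(7)=-12020, T(8)=36094, T(9)=-108248, T(10)=324778, T(11)=-974300, T(12)=2922934, T(13)=-8768768, T(14)=26306338; answer 26306338
Part IV: U3 = 26306338; w = 4; total draws C(6,5) = 6; favorable C(4,3)*C(2,2) = 4; P = 2/3; answer 2/3

2/3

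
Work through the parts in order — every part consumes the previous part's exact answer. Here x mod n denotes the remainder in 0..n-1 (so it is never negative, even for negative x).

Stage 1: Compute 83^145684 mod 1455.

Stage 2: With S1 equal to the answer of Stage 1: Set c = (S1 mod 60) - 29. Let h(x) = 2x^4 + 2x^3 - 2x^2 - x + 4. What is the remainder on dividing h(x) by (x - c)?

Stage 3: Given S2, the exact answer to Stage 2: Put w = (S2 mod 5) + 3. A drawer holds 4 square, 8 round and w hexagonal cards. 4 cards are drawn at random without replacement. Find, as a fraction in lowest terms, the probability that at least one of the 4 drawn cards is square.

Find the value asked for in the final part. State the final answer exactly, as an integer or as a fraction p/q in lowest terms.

333/476

Stage 1: squarings mod 1455: 83^1=83, 83^2=1069, 83^4=586, 83^8=16, 83^16=256, 83^32=61, 83^64=811, 83^128=61, 83^256=811, 83^512=61, 83^1024=811, 83^2048=61, 83^4096=811, 83^8192=61, 83^16384=811, 83^32768=61, 83^65536=811, 83^131072=61; 83^145684 = 83^4 * 83^16 * 83^256 * 83^2048 * 83^4096 * 83^8192 * 83^131072 = 481 (mod 1455); answer 481
Stage 2: S1 = 481; c = -28; remainder = value at the root: 2*(-28)^4 + 2*(-28)^3 - 2*(-28)^2 - 1*(-28)^1 + 4 = (1229312) + (-43904) + (-1568) + (28) + (4) = 1183872; answer 1183872
Stage 3: S2 = 1183872; w = 5; total draws C(17,4) = 2380; complement C(13,4) = 715; favorable 2380 - 715 = 1665; P = 333/476; answer 333/476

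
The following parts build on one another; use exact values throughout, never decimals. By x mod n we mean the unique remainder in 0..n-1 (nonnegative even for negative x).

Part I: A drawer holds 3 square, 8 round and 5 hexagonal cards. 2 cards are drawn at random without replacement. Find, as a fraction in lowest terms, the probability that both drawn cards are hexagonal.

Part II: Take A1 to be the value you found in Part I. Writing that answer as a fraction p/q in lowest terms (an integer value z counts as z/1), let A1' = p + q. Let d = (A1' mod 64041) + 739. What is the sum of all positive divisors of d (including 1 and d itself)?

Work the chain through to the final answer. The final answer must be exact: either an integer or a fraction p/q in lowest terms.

1488

Part I: total draws C(16,2) = 120; favorable C(5,2) = 10; P = 1/12; answer 1/12
Part II: A1 = 1/12; threaded value p + q = 13; d = 752; 752 = 2^4 * 47; sigma = (1 + 2 + 4 + 8 + 16) * (1 + 47) = 31 * 48 = 1488; answer 1488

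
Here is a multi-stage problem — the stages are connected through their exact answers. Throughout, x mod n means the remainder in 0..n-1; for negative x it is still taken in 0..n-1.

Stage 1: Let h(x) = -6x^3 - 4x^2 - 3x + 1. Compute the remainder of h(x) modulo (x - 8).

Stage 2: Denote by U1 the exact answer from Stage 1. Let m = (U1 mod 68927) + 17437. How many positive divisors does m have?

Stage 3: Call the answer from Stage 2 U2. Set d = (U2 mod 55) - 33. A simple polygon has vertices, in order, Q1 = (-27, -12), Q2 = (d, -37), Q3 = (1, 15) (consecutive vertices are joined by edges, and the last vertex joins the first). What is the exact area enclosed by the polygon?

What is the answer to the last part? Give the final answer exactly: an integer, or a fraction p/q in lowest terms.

Stage 1: remainder = value at the root: -6*(8)^3 - 4*(8)^2 - 3*(8)^1 + 1 = (-3072) + (-256) + (-24) + (1) = -3351; answer -3351
Stage 2: U1 = -3351; m = 83013; 83013 = 3 * 7 * 59 * 67; number of divisors = (1+1) * (1+1) * (1+1) * (1+1) = 16; answer 16
Stage 3: U2 = 16; d = -17; cross terms: (-27*-37 - -17*-12)=795, (-17*15 - 1*-37)=-218, (1*-12 - -27*15)=393; twice the area = |970| = 970; area = 485; answer 485

485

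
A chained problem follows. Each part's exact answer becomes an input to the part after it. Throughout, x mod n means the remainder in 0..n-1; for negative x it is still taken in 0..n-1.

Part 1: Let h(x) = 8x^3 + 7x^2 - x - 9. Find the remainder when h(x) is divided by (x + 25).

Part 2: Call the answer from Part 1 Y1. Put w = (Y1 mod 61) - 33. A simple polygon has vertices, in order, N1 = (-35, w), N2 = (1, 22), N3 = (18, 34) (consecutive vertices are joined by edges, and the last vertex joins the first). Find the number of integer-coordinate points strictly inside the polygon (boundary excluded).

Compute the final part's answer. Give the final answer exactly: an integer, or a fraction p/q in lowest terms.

Part 1: remainder = value at the root: 8*(-25)^3 + 7*(-25)^2 - 1*(-25)^1 - 9 = (-125000) + (4375) + (25) + (-9) = -120609; answer -120609
Part 2: Y1 = -120609; w = 16; cross terms: (-35*22 - 1*16)=-786, (1*34 - 18*22)=-362, (18*16 - -35*34)=1478; twice the area = |330| = 330; area = 165; boundary points = 6 + 1 + 1 = 8; strictly interior points = area - boundary/2 + 1 = 162; answer 162

162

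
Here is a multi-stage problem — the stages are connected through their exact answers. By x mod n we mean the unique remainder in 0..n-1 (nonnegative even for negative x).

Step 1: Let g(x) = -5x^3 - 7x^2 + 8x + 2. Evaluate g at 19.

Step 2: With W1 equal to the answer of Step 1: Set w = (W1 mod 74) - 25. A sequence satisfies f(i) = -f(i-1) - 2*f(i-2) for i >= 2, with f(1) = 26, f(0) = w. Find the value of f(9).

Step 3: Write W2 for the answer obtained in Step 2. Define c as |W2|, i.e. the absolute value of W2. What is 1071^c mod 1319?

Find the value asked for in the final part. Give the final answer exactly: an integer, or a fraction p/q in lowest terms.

Step 1: -5*(19)^3 - 7*(19)^2 + 8*(19)^1 + 2 = (-34295) + (-2527) + (152) + (2) = -36668; answer -36668
Step 2: W1 = -36668; w = 11; f(2) = -1*(26) - 2*(11) = -48; iterating: f(2)=-48, f(3)=-4, f(4)=100, f(5)=-92, f(6)=-108, f(7)=292, f(8)=-76, f(9)=-508; answer -508
Step 3: W2 = -508; c = 508; squarings mod 1319: 1071^1=1071, 1071^2=830, 1071^4=382, 1071^8=834, 1071^16=443, 1071^32=1037, 1071^64=384, 1071^128=1047, 1071^256=120; 1071^508 = 1071^4 * 1071^8 * 1071^16 * 1071^32 * 1071^64 * 1071^128 * 1071^256 = 162 (mod 1319); answer 162

162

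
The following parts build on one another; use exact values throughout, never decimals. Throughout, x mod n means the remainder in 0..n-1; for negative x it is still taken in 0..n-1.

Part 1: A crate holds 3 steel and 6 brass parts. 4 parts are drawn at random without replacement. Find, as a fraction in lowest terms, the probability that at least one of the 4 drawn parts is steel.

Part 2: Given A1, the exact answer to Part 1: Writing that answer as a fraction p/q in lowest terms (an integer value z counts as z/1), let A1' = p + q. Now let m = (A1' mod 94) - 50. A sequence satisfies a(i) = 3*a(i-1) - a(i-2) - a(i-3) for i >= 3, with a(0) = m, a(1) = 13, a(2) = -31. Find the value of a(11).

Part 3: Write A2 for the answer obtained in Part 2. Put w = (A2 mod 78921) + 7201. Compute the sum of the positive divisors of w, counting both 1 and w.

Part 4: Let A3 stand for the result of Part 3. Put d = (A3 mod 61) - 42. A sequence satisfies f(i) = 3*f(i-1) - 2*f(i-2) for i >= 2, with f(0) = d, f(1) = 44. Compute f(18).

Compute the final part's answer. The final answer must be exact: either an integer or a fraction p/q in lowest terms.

22282114

Part 1: total draws C(9,4) = 126; complement C(6,4) = 15; favorable 126 - 15 = 111; P = 37/42; answer 37/42
Part 2: A1 = 37/42; threaded value p + q = 79; m = 29; a(3) = 3*(-31) - 1*(13) - 1*(29) = -135; iterating: a(3)=-135, a(4)=-387, a(5)=-995, a(6)=-2463, a(7)=-6007, a(8)=-14563, a(9)=-35219, a(10)=-85087, a(11)=-205479; answer -205479
Part 3: A2 = -205479; w = 38485; 38485 = 5 * 43 * 179; sigma = (1 + 5) * (1 + 43) * (1 + 179) = 6 * 44 * 180 = 47520; answer 47520
Part 4: A3 = 47520; d = -41; f(2) = 3*(44) - 2*(-41) = 214; iterating: f(2)=214, f(3)=554, f(4)=1234, f(5)=2594, f(6)=5314, f(7)=10754, f(8)=21634, f(9)=43394, f(10)=86914, f(11)=173954, f(12)=348034, f(13)=696194, f(14)=1392514, f(15)=2785154, f(16)=5570434, f(17)=11140994, f(18)=22282114; answer 22282114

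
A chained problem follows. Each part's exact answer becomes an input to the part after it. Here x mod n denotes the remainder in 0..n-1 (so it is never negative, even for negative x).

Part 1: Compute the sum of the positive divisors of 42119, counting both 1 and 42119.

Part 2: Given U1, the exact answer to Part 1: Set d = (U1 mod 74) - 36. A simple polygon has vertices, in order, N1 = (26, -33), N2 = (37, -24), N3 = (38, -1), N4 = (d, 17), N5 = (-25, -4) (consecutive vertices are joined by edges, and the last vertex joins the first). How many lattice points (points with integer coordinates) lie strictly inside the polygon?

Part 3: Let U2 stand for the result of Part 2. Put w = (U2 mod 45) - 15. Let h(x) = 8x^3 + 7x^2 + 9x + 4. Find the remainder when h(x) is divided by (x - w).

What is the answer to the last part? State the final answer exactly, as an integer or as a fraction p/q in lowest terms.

Part 1: 42119 = 7 * 11 * 547; sigma = (1 + 7) * (1 + 11) * (1 + 547) = 8 * 12 * 548 = 52608; answer 52608
Part 2: U1 = 52608; d = 32; cross terms: (26*-24 - 37*-33)=597, (37*-1 - 38*-24)=875, (38*17 - 32*-1)=678, (32*-4 - -25*17)=297, (-25*-33 - 26*-4)=929; twice the area = |3376| = 3376; area = 1688; boundary points = 1 + 1 + 6 + 3 + 1 = 12; strictly interior points = area - boundary/2 + 1 = 1683; answer 1683
Part 3: U2 = 1683; w = 3; remainder = value at the root: 8*(3)^3 + 7*(3)^2 + 9*(3)^1 + 4 = (216) + (63) + (27) + (4) = 310; answer 310

310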